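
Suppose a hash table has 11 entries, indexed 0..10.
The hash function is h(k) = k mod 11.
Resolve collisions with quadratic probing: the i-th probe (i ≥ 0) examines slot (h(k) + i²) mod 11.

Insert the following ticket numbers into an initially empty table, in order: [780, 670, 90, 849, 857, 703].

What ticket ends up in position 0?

Insert 780: h=10, slot 10 empty → index 10.
Insert 670: h=10, slot 10 occupied → index 0.
Insert 90: h=2, slot 2 empty → index 2.
Insert 849: h=2, slot 2 occupied → index 3.
Insert 857: h=10, slots 10,0,3 occupied → index 8.
Insert 703: h=10, slots 10,0,3,8 occupied → index 4.
Table: [670, -, 90, 849, 703, -, -, -, 857, -, 780]

670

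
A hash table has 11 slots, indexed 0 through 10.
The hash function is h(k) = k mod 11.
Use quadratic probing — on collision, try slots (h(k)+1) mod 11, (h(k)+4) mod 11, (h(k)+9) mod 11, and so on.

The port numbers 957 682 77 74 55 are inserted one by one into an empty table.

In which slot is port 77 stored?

957: h=0 -> slot 0
682: h=0, probe 0,1 -> slot 1
77: h=0, probe 0,1,4 -> slot 4
74: h=8 -> slot 8
55: h=0, probe 0,1,4,9 -> slot 9
Table: [957, 682, -, -, 77, -, -, -, 74, 55, -]

4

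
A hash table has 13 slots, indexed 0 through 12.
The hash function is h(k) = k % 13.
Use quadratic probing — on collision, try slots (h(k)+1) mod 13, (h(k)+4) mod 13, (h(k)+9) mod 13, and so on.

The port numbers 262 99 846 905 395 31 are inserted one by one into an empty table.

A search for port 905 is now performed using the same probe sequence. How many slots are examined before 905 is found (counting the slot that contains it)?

2

Insert 262: h=2, slot 2 empty → index 2.
Insert 99: h=8, slot 8 empty → index 8.
Insert 846: h=1, slot 1 empty → index 1.
Insert 905: h=8, slot 8 occupied → index 9.
Insert 395: h=5, slot 5 empty → index 5.
Insert 31: h=5, slot 5 occupied → index 6.
Table: [_, 846, 262, _, _, 395, 31, _, 99, 905, _, _, _]
Lookup 905: h=8, probe 8,9 → found at 9.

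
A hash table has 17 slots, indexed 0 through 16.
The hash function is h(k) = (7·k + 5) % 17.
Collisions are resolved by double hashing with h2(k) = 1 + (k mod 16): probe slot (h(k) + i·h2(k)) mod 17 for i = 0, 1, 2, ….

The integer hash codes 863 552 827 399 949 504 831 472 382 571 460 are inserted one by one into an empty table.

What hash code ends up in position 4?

863: h=11 → slot 11
552: h=10 → slot 10
827: h=14 → slot 14
399: h=10, h2=16, probe 10,9 → slot 9
949: h=1 → slot 1
504: h=14, h2=9, probe 14,6 → slot 6
831: h=8 → slot 8
472: h=11, h2=9, probe 11,3 → slot 3
382: h=10, h2=15, probe 10,8,6,4 → slot 4
571: h=7 → slot 7
460: h=12 → slot 12
Table: [_, 949, _, 472, 382, _, 504, 571, 831, 399, 552, 863, 460, _, 827, _, _]

382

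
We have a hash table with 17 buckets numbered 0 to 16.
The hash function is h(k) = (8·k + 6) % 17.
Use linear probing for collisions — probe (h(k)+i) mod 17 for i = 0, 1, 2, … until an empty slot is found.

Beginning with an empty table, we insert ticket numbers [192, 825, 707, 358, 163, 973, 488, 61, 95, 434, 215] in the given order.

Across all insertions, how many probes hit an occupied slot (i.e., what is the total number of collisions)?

8

192: h=12 => slot 12
825: h=10 => slot 10
707: h=1 => slot 1
358: h=14 => slot 14
163: h=1, probe 1,2 => slot 2
973: h=4 => slot 4
488: h=0 => slot 0
61: h=1, probe 1,2,3 => slot 3
95: h=1, probe 1,2,3,4,5 => slot 5
434: h=10, probe 10,11 => slot 11
215: h=9 => slot 9
Table: [488, 707, 163, 61, 973, 95, -, -, -, 215, 825, 434, 192, -, 358, -, -]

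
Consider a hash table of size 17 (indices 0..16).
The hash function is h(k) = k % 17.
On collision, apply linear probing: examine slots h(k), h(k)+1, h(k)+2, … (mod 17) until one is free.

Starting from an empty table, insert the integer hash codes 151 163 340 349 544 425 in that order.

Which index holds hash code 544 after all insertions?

151: h=15 => slot 15
163: h=10 => slot 10
340: h=0 => slot 0
349: h=9 => slot 9
544: h=0, probe 0,1 => slot 1
425: h=0, probe 0,1,2 => slot 2
Table: [340, 544, 425, ∅, ∅, ∅, ∅, ∅, ∅, 349, 163, ∅, ∅, ∅, ∅, 151, ∅]

1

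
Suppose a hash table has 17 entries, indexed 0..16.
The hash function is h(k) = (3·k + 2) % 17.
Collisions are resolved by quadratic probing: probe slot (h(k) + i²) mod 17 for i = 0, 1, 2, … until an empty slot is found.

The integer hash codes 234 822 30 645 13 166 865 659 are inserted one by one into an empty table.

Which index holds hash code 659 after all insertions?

Insert 234: h=7, slot 7 empty => index 7.
Insert 822: h=3, slot 3 empty => index 3.
Insert 30: h=7, slot 7 occupied => index 8.
Insert 645: h=16, slot 16 empty => index 16.
Insert 13: h=7, slots 7,8 occupied => index 11.
Insert 166: h=7, slots 7,8,11,16 occupied => index 6.
Insert 865: h=13, slot 13 empty => index 13.
Insert 659: h=7, slots 7,8,11,16,6 occupied => index 15.
Table: [., ., ., 822, ., ., 166, 234, 30, ., ., 13, ., 865, ., 659, 645]

15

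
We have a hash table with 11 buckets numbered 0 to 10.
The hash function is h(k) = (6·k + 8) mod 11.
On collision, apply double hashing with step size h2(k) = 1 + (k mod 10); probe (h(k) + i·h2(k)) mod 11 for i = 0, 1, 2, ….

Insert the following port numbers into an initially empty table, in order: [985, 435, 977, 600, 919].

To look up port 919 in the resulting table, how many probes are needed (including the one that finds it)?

985: h=0 → slot 0
435: h=0, h2=6, probe 0,6 → slot 6
977: h=7 → slot 7
600: h=0, h2=1, probe 0,1 → slot 1
919: h=0, h2=10, probe 0,10 → slot 10
Table: [985, 600, ., ., ., ., 435, 977, ., ., 919]
Lookup 919: h=0, h2=10, probe 0,10 → found at 10.

2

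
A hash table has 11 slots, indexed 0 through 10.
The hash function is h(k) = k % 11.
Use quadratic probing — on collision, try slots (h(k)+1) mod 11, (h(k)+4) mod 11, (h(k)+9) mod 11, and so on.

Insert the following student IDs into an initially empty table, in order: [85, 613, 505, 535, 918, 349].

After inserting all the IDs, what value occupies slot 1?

85 hashes to 8; slot 8 is free -> place at 8.
613 hashes to 8; 8 taken -> place at 9.
505 hashes to 10; slot 10 is free -> place at 10.
535 hashes to 7; slot 7 is free -> place at 7.
918 hashes to 5; slot 5 is free -> place at 5.
349 hashes to 8; 8,9 taken -> place at 1.
Table: [∅, 349, ∅, ∅, ∅, 918, ∅, 535, 85, 613, 505]

349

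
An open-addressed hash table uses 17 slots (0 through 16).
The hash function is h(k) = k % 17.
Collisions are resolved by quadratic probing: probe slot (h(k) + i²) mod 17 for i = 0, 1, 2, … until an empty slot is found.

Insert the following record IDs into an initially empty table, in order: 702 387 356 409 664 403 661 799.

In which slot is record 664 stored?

2

702 hashes to 5; slot 5 is free => place at 5.
387 hashes to 13; slot 13 is free => place at 13.
356 hashes to 16; slot 16 is free => place at 16.
409 hashes to 1; slot 1 is free => place at 1.
664 hashes to 1; 1 taken => place at 2.
403 hashes to 12; slot 12 is free => place at 12.
661 hashes to 15; slot 15 is free => place at 15.
799 hashes to 0; slot 0 is free => place at 0.
Table: [799, 409, 664, -, -, 702, -, -, -, -, -, -, 403, 387, -, 661, 356]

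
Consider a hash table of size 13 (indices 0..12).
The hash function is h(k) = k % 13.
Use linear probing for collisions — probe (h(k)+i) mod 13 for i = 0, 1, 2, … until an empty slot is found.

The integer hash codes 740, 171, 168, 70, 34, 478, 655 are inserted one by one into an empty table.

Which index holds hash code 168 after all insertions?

0

740: h=12 → slot 12
171: h=2 → slot 2
168: h=12, probe 12,0 → slot 0
70: h=5 → slot 5
34: h=8 → slot 8
478: h=10 → slot 10
655: h=5, probe 5,6 → slot 6
Table: [168, -, 171, -, -, 70, 655, -, 34, -, 478, -, 740]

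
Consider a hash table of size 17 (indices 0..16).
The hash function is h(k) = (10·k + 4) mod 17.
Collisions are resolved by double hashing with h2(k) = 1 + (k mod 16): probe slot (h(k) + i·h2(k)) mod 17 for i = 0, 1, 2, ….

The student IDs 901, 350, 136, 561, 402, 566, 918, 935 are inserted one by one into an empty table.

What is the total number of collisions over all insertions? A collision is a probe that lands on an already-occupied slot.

8

901 hashes to 4; slot 4 is free -> place at 4.
350 hashes to 2; slot 2 is free -> place at 2.
136 hashes to 4, h2=9; 4 taken -> place at 13.
561 hashes to 4, h2=2; 4 taken -> place at 6.
402 hashes to 12; slot 12 is free -> place at 12.
566 hashes to 3; slot 3 is free -> place at 3.
918 hashes to 4, h2=7; 4 taken -> place at 11.
935 hashes to 4, h2=8; 4,12,3,11,2 taken -> place at 10.
Table: [—, —, 350, 566, 901, —, 561, —, —, —, 935, 918, 402, 136, —, —, —]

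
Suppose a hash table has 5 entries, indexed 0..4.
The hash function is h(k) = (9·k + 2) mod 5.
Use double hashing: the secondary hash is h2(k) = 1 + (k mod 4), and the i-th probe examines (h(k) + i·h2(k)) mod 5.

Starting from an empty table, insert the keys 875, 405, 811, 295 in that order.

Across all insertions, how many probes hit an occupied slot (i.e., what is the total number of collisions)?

3

Insert 875: h=2, slot 2 empty → index 2.
Insert 405: h=2, h2=2, slot 2 occupied → index 4.
Insert 811: h=1, slot 1 empty → index 1.
Insert 295: h=2, h2=4, slots 2,1 occupied → index 0.
Table: [295, 811, 875, ., 405]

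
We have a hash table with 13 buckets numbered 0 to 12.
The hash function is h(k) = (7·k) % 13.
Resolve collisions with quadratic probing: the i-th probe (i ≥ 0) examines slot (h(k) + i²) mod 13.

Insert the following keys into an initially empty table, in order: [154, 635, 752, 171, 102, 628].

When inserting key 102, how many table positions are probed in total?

154 hashes to 12; slot 12 is free -> place at 12.
635 hashes to 12; 12 taken -> place at 0.
752 hashes to 12; 12,0 taken -> place at 3.
171 hashes to 1; slot 1 is free -> place at 1.
102 hashes to 12; 12,0,3 taken -> place at 8.
628 hashes to 2; slot 2 is free -> place at 2.
Table: [635, 171, 628, 752, ., ., ., ., 102, ., ., ., 154]

4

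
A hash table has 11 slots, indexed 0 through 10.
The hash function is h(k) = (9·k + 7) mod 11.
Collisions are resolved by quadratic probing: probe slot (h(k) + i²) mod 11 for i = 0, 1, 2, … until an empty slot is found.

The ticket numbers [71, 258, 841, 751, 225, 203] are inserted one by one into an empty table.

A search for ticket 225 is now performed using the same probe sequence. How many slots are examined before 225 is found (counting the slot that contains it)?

4

71 hashes to 8; slot 8 is free → place at 8.
258 hashes to 8; 8 taken → place at 9.
841 hashes to 8; 8,9 taken → place at 1.
751 hashes to 1; 1 taken → place at 2.
225 hashes to 8; 8,9,1 taken → place at 6.
203 hashes to 8; 8,9,1,6,2 taken → place at 0.
Table: [203, 841, 751, ∅, ∅, ∅, 225, ∅, 71, 258, ∅]
Lookup 225: h=8, probe 8,9,1,6 → found at 6.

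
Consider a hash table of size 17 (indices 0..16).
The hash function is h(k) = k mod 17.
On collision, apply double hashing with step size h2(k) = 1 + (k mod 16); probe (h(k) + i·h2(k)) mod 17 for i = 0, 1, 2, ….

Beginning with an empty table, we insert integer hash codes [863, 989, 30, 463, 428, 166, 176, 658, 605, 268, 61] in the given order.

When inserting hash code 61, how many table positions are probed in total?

863 hashes to 13; slot 13 is free => place at 13.
989 hashes to 3; slot 3 is free => place at 3.
30 hashes to 13, h2=15; 13 taken => place at 11.
463 hashes to 4; slot 4 is free => place at 4.
428 hashes to 3, h2=13; 3 taken => place at 16.
166 hashes to 13, h2=7; 13,3 taken => place at 10.
176 hashes to 6; slot 6 is free => place at 6.
658 hashes to 12; slot 12 is free => place at 12.
605 hashes to 10, h2=14; 10 taken => place at 7.
268 hashes to 13, h2=13; 13 taken => place at 9.
61 hashes to 10, h2=14; 10,7,4 taken => place at 1.
Table: [—, 61, —, 989, 463, —, 176, 605, —, 268, 166, 30, 658, 863, —, —, 428]

4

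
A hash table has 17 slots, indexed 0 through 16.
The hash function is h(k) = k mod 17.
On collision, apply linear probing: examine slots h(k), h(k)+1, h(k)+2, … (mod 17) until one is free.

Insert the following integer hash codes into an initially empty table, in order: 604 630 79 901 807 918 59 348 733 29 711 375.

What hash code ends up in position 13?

29

604: h=9 => slot 9
630: h=1 => slot 1
79: h=11 => slot 11
901: h=0 => slot 0
807: h=8 => slot 8
918: h=0, probe 0,1,2 => slot 2
59: h=8, probe 8,9,10 => slot 10
348: h=8, probe 8,9,10,11,12 => slot 12
733: h=2, probe 2,3 => slot 3
29: h=12, probe 12,13 => slot 13
711: h=14 => slot 14
375: h=1, probe 1,2,3,4 => slot 4
Table: [901, 630, 918, 733, 375, ∅, ∅, ∅, 807, 604, 59, 79, 348, 29, 711, ∅, ∅]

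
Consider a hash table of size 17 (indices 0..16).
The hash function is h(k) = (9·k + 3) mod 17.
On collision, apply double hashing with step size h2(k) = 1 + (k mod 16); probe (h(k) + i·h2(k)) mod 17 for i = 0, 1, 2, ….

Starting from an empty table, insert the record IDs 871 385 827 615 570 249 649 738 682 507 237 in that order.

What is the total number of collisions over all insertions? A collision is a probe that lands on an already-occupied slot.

7

871 hashes to 5; slot 5 is free => place at 5.
385 hashes to 0; slot 0 is free => place at 0.
827 hashes to 0, h2=12; 0 taken => place at 12.
615 hashes to 13; slot 13 is free => place at 13.
570 hashes to 16; slot 16 is free => place at 16.
249 hashes to 0, h2=10; 0 taken => place at 10.
649 hashes to 13, h2=10; 13 taken => place at 6.
738 hashes to 15; slot 15 is free => place at 15.
682 hashes to 4; slot 4 is free => place at 4.
507 hashes to 10, h2=12; 10,5,0,12 taken => place at 7.
237 hashes to 11; slot 11 is free => place at 11.
Table: [385, —, —, —, 682, 871, 649, 507, —, —, 249, 237, 827, 615, —, 738, 570]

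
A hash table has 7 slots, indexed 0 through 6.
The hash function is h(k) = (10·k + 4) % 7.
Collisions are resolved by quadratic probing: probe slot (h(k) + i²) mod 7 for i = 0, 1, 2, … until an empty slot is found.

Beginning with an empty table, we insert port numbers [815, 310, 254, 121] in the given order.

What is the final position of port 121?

0

Insert 815: h=6, slot 6 empty -> index 6.
Insert 310: h=3, slot 3 empty -> index 3.
Insert 254: h=3, slot 3 occupied -> index 4.
Insert 121: h=3, slots 3,4 occupied -> index 0.
Table: [121, ., ., 310, 254, ., 815]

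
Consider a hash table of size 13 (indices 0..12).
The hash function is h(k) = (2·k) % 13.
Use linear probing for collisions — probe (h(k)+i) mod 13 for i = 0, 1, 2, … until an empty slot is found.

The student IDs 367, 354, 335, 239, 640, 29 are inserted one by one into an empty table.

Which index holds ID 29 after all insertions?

367: h=6 → slot 6
354: h=6, probe 6,7 → slot 7
335: h=7, probe 7,8 → slot 8
239: h=10 → slot 10
640: h=6, probe 6,7,8,9 → slot 9
29: h=6, probe 6,7,8,9,10,11 → slot 11
Table: [-, -, -, -, -, -, 367, 354, 335, 640, 239, 29, -]

11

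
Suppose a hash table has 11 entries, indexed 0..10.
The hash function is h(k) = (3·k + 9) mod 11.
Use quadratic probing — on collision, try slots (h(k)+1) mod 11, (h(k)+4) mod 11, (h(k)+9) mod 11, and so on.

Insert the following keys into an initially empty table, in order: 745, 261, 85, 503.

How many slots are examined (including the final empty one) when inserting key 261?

2

745 hashes to 0; slot 0 is free -> place at 0.
261 hashes to 0; 0 taken -> place at 1.
85 hashes to 0; 0,1 taken -> place at 4.
503 hashes to 0; 0,1,4 taken -> place at 9.
Table: [745, 261, ., ., 85, ., ., ., ., 503, .]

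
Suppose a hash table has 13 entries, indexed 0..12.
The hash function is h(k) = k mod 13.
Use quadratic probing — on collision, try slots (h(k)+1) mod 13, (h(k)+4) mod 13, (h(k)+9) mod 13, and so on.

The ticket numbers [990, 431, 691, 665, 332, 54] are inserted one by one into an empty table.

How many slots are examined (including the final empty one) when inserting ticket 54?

990 hashes to 2; slot 2 is free -> place at 2.
431 hashes to 2; 2 taken -> place at 3.
691 hashes to 2; 2,3 taken -> place at 6.
665 hashes to 2; 2,3,6 taken -> place at 11.
332 hashes to 7; slot 7 is free -> place at 7.
54 hashes to 2; 2,3,6,11 taken -> place at 5.
Table: [—, —, 990, 431, —, 54, 691, 332, —, —, —, 665, —]

5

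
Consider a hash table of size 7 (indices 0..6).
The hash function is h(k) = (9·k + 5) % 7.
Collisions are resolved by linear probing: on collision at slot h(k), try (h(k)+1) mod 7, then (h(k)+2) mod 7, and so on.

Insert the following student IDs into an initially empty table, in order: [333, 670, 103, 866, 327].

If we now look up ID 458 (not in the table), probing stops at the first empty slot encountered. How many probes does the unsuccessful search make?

333 hashes to 6; slot 6 is free => place at 6.
670 hashes to 1; slot 1 is free => place at 1.
103 hashes to 1; 1 taken => place at 2.
866 hashes to 1; 1,2 taken => place at 3.
327 hashes to 1; 1,2,3 taken => place at 4.
Table: [∅, 670, 103, 866, 327, ∅, 333]
Lookup 458: h=4, probe 4,5 → slot 5 empty, not found.

2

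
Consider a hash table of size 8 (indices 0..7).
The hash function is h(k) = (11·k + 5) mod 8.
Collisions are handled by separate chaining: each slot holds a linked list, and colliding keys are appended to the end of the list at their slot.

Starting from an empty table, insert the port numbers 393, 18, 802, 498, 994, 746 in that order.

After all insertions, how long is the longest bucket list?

5

Insert 393: h=0, bucket 0 empty → new chain.
Insert 18: h=3, bucket 3 empty → new chain.
Insert 802: h=3, bucket 3 nonempty → append to chain.
Insert 498: h=3, bucket 3 nonempty → append to chain.
Insert 994: h=3, bucket 3 nonempty → append to chain.
Insert 746: h=3, bucket 3 nonempty → append to chain.
Final buckets:
0: 393
1: ∅
2: ∅
3: 18 -> 802 -> 498 -> 994 -> 746
4: ∅
5: ∅
6: ∅
7: ∅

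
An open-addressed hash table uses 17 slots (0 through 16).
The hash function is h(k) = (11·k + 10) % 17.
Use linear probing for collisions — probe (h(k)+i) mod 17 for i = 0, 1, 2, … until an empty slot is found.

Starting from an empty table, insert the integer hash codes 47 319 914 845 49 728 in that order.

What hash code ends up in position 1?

47 hashes to 0; slot 0 is free => place at 0.
319 hashes to 0; 0 taken => place at 1.
914 hashes to 0; 0,1 taken => place at 2.
845 hashes to 6; slot 6 is free => place at 6.
49 hashes to 5; slot 5 is free => place at 5.
728 hashes to 11; slot 11 is free => place at 11.
Table: [47, 319, 914, _, _, 49, 845, _, _, _, _, 728, _, _, _, _, _]

319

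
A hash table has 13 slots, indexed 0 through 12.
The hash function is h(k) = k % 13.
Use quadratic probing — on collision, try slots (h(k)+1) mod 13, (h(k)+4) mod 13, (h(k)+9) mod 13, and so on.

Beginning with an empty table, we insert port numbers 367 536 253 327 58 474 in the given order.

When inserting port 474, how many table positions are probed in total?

3

367: h=3 -> slot 3
536: h=3, probe 3,4 -> slot 4
253: h=6 -> slot 6
327: h=2 -> slot 2
58: h=6, probe 6,7 -> slot 7
474: h=6, probe 6,7,10 -> slot 10
Table: [_, _, 327, 367, 536, _, 253, 58, _, _, 474, _, _]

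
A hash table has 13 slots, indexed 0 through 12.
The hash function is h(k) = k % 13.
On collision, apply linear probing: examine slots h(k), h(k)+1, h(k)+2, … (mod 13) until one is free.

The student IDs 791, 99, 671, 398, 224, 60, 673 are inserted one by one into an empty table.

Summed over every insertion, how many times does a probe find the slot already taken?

791 hashes to 11; slot 11 is free → place at 11.
99 hashes to 8; slot 8 is free → place at 8.
671 hashes to 8; 8 taken → place at 9.
398 hashes to 8; 8,9 taken → place at 10.
224 hashes to 3; slot 3 is free → place at 3.
60 hashes to 8; 8,9,10,11 taken → place at 12.
673 hashes to 10; 10,11,12 taken → place at 0.
Table: [673, -, -, 224, -, -, -, -, 99, 671, 398, 791, 60]

10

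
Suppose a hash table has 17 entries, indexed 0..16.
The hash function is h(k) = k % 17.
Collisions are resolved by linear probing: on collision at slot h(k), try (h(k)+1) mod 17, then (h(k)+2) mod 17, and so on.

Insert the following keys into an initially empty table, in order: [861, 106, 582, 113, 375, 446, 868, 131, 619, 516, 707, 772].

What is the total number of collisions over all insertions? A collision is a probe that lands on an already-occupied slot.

10

861 hashes to 11; slot 11 is free -> place at 11.
106 hashes to 4; slot 4 is free -> place at 4.
582 hashes to 4; 4 taken -> place at 5.
113 hashes to 11; 11 taken -> place at 12.
375 hashes to 1; slot 1 is free -> place at 1.
446 hashes to 4; 4,5 taken -> place at 6.
868 hashes to 1; 1 taken -> place at 2.
131 hashes to 12; 12 taken -> place at 13.
619 hashes to 7; slot 7 is free -> place at 7.
516 hashes to 6; 6,7 taken -> place at 8.
707 hashes to 10; slot 10 is free -> place at 10.
772 hashes to 7; 7,8 taken -> place at 9.
Table: [-, 375, 868, -, 106, 582, 446, 619, 516, 772, 707, 861, 113, 131, -, -, -]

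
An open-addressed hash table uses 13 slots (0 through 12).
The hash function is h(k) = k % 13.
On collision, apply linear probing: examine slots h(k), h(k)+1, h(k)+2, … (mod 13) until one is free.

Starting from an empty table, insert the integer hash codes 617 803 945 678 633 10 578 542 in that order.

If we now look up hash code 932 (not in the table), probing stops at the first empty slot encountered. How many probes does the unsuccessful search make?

617 hashes to 6; slot 6 is free => place at 6.
803 hashes to 10; slot 10 is free => place at 10.
945 hashes to 9; slot 9 is free => place at 9.
678 hashes to 2; slot 2 is free => place at 2.
633 hashes to 9; 9,10 taken => place at 11.
10 hashes to 10; 10,11 taken => place at 12.
578 hashes to 6; 6 taken => place at 7.
542 hashes to 9; 9,10,11,12 taken => place at 0.
Table: [542, ∅, 678, ∅, ∅, ∅, 617, 578, ∅, 945, 803, 633, 10]
Lookup 932: h=9, probe 9,10,11,12,0,1 → slot 1 empty, not found.

6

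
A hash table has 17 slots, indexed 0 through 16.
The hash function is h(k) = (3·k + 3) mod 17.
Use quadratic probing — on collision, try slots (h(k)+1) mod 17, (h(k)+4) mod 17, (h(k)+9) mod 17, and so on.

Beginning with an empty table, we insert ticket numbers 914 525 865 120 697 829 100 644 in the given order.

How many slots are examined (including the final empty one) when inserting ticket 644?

914 hashes to 8; slot 8 is free => place at 8.
525 hashes to 14; slot 14 is free => place at 14.
865 hashes to 14; 14 taken => place at 15.
120 hashes to 6; slot 6 is free => place at 6.
697 hashes to 3; slot 3 is free => place at 3.
829 hashes to 8; 8 taken => place at 9.
100 hashes to 14; 14,15 taken => place at 1.
644 hashes to 14; 14,15,1,6 taken => place at 13.
Table: [-, 100, -, 697, -, -, 120, -, 914, 829, -, -, -, 644, 525, 865, -]

5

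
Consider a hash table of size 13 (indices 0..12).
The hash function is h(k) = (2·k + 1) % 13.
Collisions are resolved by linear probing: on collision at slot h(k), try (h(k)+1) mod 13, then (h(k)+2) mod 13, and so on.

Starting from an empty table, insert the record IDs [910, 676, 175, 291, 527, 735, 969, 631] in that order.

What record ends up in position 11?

910: h=1 → slot 1
676: h=1, probe 1,2 → slot 2
175: h=0 → slot 0
291: h=11 → slot 11
527: h=2, probe 2,3 → slot 3
735: h=2, probe 2,3,4 → slot 4
969: h=2, probe 2,3,4,5 → slot 5
631: h=2, probe 2,3,4,5,6 → slot 6
Table: [175, 910, 676, 527, 735, 969, 631, -, -, -, -, 291, -]

291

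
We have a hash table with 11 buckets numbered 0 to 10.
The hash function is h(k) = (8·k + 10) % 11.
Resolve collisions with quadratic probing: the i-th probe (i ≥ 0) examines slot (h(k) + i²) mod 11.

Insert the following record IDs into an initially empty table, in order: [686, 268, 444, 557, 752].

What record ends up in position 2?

444

686 hashes to 9; slot 9 is free => place at 9.
268 hashes to 9; 9 taken => place at 10.
444 hashes to 9; 9,10 taken => place at 2.
557 hashes to 0; slot 0 is free => place at 0.
752 hashes to 9; 9,10,2 taken => place at 7.
Table: [557, ., 444, ., ., ., ., 752, ., 686, 268]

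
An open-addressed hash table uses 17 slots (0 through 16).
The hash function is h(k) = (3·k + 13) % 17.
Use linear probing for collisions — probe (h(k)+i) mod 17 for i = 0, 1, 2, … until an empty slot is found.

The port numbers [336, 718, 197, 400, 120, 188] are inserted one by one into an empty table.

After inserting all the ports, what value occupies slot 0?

188

Insert 336: h=1, slot 1 empty => index 1.
Insert 718: h=8, slot 8 empty => index 8.
Insert 197: h=9, slot 9 empty => index 9.
Insert 400: h=6, slot 6 empty => index 6.
Insert 120: h=16, slot 16 empty => index 16.
Insert 188: h=16, slot 16 occupied => index 0.
Table: [188, 336, —, —, —, —, 400, —, 718, 197, —, —, —, —, —, —, 120]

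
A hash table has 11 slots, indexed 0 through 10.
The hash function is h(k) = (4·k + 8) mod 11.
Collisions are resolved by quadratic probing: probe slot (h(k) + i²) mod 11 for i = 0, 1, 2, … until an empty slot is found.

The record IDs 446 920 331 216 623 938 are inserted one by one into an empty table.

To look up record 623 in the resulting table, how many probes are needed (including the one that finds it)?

446: h=10 -> slot 10
920: h=3 -> slot 3
331: h=1 -> slot 1
216: h=3, probe 3,4 -> slot 4
623: h=3, probe 3,4,7 -> slot 7
938: h=9 -> slot 9
Table: [_, 331, _, 920, 216, _, _, 623, _, 938, 446]
Lookup 623: h=3, probe 3,4,7 → found at 7.

3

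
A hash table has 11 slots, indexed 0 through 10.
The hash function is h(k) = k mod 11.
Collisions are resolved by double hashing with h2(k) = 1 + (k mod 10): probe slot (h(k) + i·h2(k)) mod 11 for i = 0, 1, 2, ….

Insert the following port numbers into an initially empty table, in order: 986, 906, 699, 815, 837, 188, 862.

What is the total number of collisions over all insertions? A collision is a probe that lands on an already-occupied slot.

986: h=7 → slot 7
906: h=4 → slot 4
699: h=6 → slot 6
815: h=1 → slot 1
837: h=1, h2=8, probe 1,9 → slot 9
188: h=1, h2=9, probe 1,10 → slot 10
862: h=4, h2=3, probe 4,7,10,2 → slot 2
Table: [_, 815, 862, _, 906, _, 699, 986, _, 837, 188]

5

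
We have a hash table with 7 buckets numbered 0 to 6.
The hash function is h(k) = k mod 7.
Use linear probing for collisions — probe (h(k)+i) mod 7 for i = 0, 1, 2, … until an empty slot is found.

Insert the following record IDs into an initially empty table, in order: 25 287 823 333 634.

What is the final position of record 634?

25: h=4 -> slot 4
287: h=0 -> slot 0
823: h=4, probe 4,5 -> slot 5
333: h=4, probe 4,5,6 -> slot 6
634: h=4, probe 4,5,6,0,1 -> slot 1
Table: [287, 634, _, _, 25, 823, 333]

1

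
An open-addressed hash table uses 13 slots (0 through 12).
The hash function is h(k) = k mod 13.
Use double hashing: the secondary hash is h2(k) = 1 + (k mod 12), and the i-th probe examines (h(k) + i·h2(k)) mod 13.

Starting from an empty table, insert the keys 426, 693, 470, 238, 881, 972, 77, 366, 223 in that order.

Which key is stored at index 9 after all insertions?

366

Insert 426: h=10, slot 10 empty -> index 10.
Insert 693: h=4, slot 4 empty -> index 4.
Insert 470: h=2, slot 2 empty -> index 2.
Insert 238: h=4, h2=11, slots 4,2 occupied -> index 0.
Insert 881: h=10, h2=6, slot 10 occupied -> index 3.
Insert 972: h=10, h2=1, slot 10 occupied -> index 11.
Insert 77: h=12, slot 12 empty -> index 12.
Insert 366: h=2, h2=7, slot 2 occupied -> index 9.
Insert 223: h=2, h2=8, slots 2,10 occupied -> index 5.
Table: [238, _, 470, 881, 693, 223, _, _, _, 366, 426, 972, 77]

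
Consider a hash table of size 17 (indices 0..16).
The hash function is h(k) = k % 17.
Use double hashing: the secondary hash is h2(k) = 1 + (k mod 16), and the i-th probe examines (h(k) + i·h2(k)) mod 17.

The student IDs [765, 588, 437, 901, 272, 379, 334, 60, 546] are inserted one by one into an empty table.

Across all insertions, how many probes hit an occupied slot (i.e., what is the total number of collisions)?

Insert 765: h=0, slot 0 empty -> index 0.
Insert 588: h=10, slot 10 empty -> index 10.
Insert 437: h=12, slot 12 empty -> index 12.
Insert 901: h=0, h2=6, slot 0 occupied -> index 6.
Insert 272: h=0, h2=1, slot 0 occupied -> index 1.
Insert 379: h=5, slot 5 empty -> index 5.
Insert 334: h=11, slot 11 empty -> index 11.
Insert 60: h=9, slot 9 empty -> index 9.
Insert 546: h=2, slot 2 empty -> index 2.
Table: [765, 272, 546, _, _, 379, 901, _, _, 60, 588, 334, 437, _, _, _, _]

2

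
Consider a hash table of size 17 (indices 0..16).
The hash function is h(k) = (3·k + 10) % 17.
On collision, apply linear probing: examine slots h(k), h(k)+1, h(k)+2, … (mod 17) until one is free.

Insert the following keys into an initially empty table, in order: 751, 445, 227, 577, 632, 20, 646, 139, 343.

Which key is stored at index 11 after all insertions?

Insert 751: h=2, slot 2 empty -> index 2.
Insert 445: h=2, slot 2 occupied -> index 3.
Insert 227: h=11, slot 11 empty -> index 11.
Insert 577: h=7, slot 7 empty -> index 7.
Insert 632: h=2, slots 2,3 occupied -> index 4.
Insert 20: h=2, slots 2,3,4 occupied -> index 5.
Insert 646: h=10, slot 10 empty -> index 10.
Insert 139: h=2, slots 2,3,4,5 occupied -> index 6.
Insert 343: h=2, slots 2,3,4,5,6,7 occupied -> index 8.
Table: [∅, ∅, 751, 445, 632, 20, 139, 577, 343, ∅, 646, 227, ∅, ∅, ∅, ∅, ∅]

227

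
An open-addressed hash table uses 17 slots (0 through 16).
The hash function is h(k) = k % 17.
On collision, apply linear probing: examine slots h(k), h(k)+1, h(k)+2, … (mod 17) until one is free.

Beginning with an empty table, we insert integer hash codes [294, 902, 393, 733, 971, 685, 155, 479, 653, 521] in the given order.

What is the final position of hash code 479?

294: h=5 → slot 5
902: h=1 → slot 1
393: h=2 → slot 2
733: h=2, probe 2,3 → slot 3
971: h=2, probe 2,3,4 → slot 4
685: h=5, probe 5,6 → slot 6
155: h=2, probe 2,3,4,5,6,7 → slot 7
479: h=3, probe 3,4,5,6,7,8 → slot 8
653: h=7, probe 7,8,9 → slot 9
521: h=11 → slot 11
Table: [-, 902, 393, 733, 971, 294, 685, 155, 479, 653, -, 521, -, -, -, -, -]

8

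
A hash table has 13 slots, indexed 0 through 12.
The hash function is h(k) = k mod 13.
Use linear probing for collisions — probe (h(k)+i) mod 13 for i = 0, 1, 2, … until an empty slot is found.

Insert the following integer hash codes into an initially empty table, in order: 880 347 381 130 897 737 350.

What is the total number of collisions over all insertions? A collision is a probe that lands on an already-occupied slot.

880: h=9 → slot 9
347: h=9, probe 9,10 → slot 10
381: h=4 → slot 4
130: h=0 → slot 0
897: h=0, probe 0,1 → slot 1
737: h=9, probe 9,10,11 → slot 11
350: h=12 → slot 12
Table: [130, 897, -, -, 381, -, -, -, -, 880, 347, 737, 350]

4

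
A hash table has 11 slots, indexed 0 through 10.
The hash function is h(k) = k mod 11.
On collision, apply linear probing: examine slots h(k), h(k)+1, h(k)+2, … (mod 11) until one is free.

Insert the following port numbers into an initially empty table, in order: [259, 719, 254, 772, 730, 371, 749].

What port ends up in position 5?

Insert 259: h=6, slot 6 empty => index 6.
Insert 719: h=4, slot 4 empty => index 4.
Insert 254: h=1, slot 1 empty => index 1.
Insert 772: h=2, slot 2 empty => index 2.
Insert 730: h=4, slot 4 occupied => index 5.
Insert 371: h=8, slot 8 empty => index 8.
Insert 749: h=1, slots 1,2 occupied => index 3.
Table: [., 254, 772, 749, 719, 730, 259, ., 371, ., .]

730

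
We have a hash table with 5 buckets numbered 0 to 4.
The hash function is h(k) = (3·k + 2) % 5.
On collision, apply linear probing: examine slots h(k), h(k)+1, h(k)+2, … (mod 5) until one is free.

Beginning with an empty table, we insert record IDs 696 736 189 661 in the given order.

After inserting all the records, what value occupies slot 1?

736

696: h=0 => slot 0
736: h=0, probe 0,1 => slot 1
189: h=4 => slot 4
661: h=0, probe 0,1,2 => slot 2
Table: [696, 736, 661, _, 189]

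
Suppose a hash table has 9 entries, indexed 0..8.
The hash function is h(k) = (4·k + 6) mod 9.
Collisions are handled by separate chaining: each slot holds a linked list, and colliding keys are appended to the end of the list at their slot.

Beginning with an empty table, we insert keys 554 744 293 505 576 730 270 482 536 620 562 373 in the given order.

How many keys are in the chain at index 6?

2

Insert 554: h=8, bucket 8 empty → new chain.
Insert 744: h=3, bucket 3 empty → new chain.
Insert 293: h=8, bucket 8 nonempty → append to chain.
Insert 505: h=1, bucket 1 empty → new chain.
Insert 576: h=6, bucket 6 empty → new chain.
Insert 730: h=1, bucket 1 nonempty → append to chain.
Insert 270: h=6, bucket 6 nonempty → append to chain.
Insert 482: h=8, bucket 8 nonempty → append to chain.
Insert 536: h=8, bucket 8 nonempty → append to chain.
Insert 620: h=2, bucket 2 empty → new chain.
Insert 562: h=4, bucket 4 empty → new chain.
Insert 373: h=4, bucket 4 nonempty → append to chain.
Final buckets:
0: -
1: 505 -> 730
2: 620
3: 744
4: 562 -> 373
5: -
6: 576 -> 270
7: -
8: 554 -> 293 -> 482 -> 536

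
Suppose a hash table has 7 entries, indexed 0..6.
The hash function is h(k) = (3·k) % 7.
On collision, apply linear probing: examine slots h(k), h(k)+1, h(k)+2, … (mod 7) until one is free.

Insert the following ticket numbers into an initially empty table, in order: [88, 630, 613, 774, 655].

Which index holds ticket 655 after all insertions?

88 hashes to 5; slot 5 is free -> place at 5.
630 hashes to 0; slot 0 is free -> place at 0.
613 hashes to 5; 5 taken -> place at 6.
774 hashes to 5; 5,6,0 taken -> place at 1.
655 hashes to 5; 5,6,0,1 taken -> place at 2.
Table: [630, 774, 655, —, —, 88, 613]

2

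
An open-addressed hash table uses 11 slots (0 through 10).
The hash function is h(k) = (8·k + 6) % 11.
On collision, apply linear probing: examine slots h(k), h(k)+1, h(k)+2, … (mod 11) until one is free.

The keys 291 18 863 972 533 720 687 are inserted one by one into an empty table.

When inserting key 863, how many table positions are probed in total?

291 hashes to 2; slot 2 is free → place at 2.
18 hashes to 7; slot 7 is free → place at 7.
863 hashes to 2; 2 taken → place at 3.
972 hashes to 5; slot 5 is free → place at 5.
533 hashes to 2; 2,3 taken → place at 4.
720 hashes to 2; 2,3,4,5 taken → place at 6.
687 hashes to 2; 2,3,4,5,6,7 taken → place at 8.
Table: [∅, ∅, 291, 863, 533, 972, 720, 18, 687, ∅, ∅]

2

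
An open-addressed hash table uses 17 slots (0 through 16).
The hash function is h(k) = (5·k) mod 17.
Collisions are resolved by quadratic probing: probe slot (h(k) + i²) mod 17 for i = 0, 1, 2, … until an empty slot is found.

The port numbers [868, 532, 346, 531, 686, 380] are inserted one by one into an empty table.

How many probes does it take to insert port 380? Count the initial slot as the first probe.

868 hashes to 5; slot 5 is free -> place at 5.
532 hashes to 8; slot 8 is free -> place at 8.
346 hashes to 13; slot 13 is free -> place at 13.
531 hashes to 3; slot 3 is free -> place at 3.
686 hashes to 13; 13 taken -> place at 14.
380 hashes to 13; 13,14 taken -> place at 0.
Table: [380, _, _, 531, _, 868, _, _, 532, _, _, _, _, 346, 686, _, _]

3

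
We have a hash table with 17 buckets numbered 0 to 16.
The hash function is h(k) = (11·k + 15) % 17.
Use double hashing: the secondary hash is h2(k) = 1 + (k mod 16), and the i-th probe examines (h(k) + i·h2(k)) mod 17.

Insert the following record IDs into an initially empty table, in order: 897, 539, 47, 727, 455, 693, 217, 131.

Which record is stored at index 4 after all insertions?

897: h=5 -> slot 5
539: h=11 -> slot 11
47: h=5, h2=16, probe 5,4 -> slot 4
727: h=5, h2=8, probe 5,13 -> slot 13
455: h=5, h2=8, probe 5,13,4,12 -> slot 12
693: h=5, h2=6, probe 5,11,0 -> slot 0
217: h=5, h2=10, probe 5,15 -> slot 15
131: h=11, h2=4, probe 11,15,2 -> slot 2
Table: [693, —, 131, —, 47, 897, —, —, —, —, —, 539, 455, 727, —, 217, —]

47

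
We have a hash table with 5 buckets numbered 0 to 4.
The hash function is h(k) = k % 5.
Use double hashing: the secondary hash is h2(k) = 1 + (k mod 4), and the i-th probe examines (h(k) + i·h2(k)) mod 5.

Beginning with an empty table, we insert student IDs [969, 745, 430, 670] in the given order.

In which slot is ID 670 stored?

1

969 hashes to 4; slot 4 is free -> place at 4.
745 hashes to 0; slot 0 is free -> place at 0.
430 hashes to 0, h2=3; 0 taken -> place at 3.
670 hashes to 0, h2=3; 0,3 taken -> place at 1.
Table: [745, 670, —, 430, 969]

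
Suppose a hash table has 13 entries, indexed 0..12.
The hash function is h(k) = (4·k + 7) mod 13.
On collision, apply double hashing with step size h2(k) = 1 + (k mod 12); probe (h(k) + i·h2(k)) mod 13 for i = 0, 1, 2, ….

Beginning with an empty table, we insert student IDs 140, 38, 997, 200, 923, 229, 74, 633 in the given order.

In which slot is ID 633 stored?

11

140 hashes to 8; slot 8 is free => place at 8.
38 hashes to 3; slot 3 is free => place at 3.
997 hashes to 4; slot 4 is free => place at 4.
200 hashes to 1; slot 1 is free => place at 1.
923 hashes to 7; slot 7 is free => place at 7.
229 hashes to 0; slot 0 is free => place at 0.
74 hashes to 4, h2=3; 4,7 taken => place at 10.
633 hashes to 4, h2=10; 4,1 taken => place at 11.
Table: [229, 200, _, 38, 997, _, _, 923, 140, _, 74, 633, _]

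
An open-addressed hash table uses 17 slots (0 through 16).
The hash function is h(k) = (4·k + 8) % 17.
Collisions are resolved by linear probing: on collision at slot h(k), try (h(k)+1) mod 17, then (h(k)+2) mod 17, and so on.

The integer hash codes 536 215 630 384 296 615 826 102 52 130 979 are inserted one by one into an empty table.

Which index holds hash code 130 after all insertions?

536 hashes to 10; slot 10 is free -> place at 10.
215 hashes to 1; slot 1 is free -> place at 1.
630 hashes to 12; slot 12 is free -> place at 12.
384 hashes to 14; slot 14 is free -> place at 14.
296 hashes to 2; slot 2 is free -> place at 2.
615 hashes to 3; slot 3 is free -> place at 3.
826 hashes to 14; 14 taken -> place at 15.
102 hashes to 8; slot 8 is free -> place at 8.
52 hashes to 12; 12 taken -> place at 13.
130 hashes to 1; 1,2,3 taken -> place at 4.
979 hashes to 14; 14,15 taken -> place at 16.
Table: [., 215, 296, 615, 130, ., ., ., 102, ., 536, ., 630, 52, 384, 826, 979]

4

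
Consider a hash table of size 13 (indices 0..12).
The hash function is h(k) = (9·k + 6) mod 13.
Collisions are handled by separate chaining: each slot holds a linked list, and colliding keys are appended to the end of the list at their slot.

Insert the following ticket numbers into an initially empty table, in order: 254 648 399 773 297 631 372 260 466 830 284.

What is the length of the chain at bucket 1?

5

Insert 254: h=4, bucket 4 empty -> new chain.
Insert 648: h=1, bucket 1 empty -> new chain.
Insert 399: h=9, bucket 9 empty -> new chain.
Insert 773: h=8, bucket 8 empty -> new chain.
Insert 297: h=1, bucket 1 nonempty -> append to chain.
Insert 631: h=4, bucket 4 nonempty -> append to chain.
Insert 372: h=0, bucket 0 empty -> new chain.
Insert 260: h=6, bucket 6 empty -> new chain.
Insert 466: h=1, bucket 1 nonempty -> append to chain.
Insert 830: h=1, bucket 1 nonempty -> append to chain.
Insert 284: h=1, bucket 1 nonempty -> append to chain.
Final buckets:
0: 372
1: 648 -> 297 -> 466 -> 830 -> 284
2: _
3: _
4: 254 -> 631
5: _
6: 260
7: _
8: 773
9: 399
10: _
11: _
12: _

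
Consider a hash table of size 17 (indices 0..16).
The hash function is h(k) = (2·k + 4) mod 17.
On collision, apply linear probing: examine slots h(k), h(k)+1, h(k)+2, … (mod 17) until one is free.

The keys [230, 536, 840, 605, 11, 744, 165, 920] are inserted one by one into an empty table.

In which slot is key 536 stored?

230 hashes to 5; slot 5 is free → place at 5.
536 hashes to 5; 5 taken → place at 6.
840 hashes to 1; slot 1 is free → place at 1.
605 hashes to 7; slot 7 is free → place at 7.
11 hashes to 9; slot 9 is free → place at 9.
744 hashes to 13; slot 13 is free → place at 13.
165 hashes to 11; slot 11 is free → place at 11.
920 hashes to 8; slot 8 is free → place at 8.
Table: [-, 840, -, -, -, 230, 536, 605, 920, 11, -, 165, -, 744, -, -, -]

6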